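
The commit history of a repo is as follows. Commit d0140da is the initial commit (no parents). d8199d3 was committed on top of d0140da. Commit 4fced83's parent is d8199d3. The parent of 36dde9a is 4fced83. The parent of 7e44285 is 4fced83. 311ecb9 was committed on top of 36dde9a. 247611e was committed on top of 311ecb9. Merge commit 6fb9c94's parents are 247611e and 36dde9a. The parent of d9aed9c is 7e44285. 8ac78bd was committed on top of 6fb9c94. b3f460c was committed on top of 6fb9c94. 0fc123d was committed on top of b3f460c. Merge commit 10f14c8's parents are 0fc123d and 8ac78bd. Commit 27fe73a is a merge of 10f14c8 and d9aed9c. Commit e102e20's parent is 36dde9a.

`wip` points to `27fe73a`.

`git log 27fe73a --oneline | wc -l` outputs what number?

14

Walking parent pointers from 27fe73a: reachable set = {0fc123d, 10f14c8, 247611e, 27fe73a, 311ecb9, 36dde9a, 4fced83, 6fb9c94, 7e44285, 8ac78bd, b3f460c, d0140da, d8199d3, d9aed9c}.
That is 14 commits.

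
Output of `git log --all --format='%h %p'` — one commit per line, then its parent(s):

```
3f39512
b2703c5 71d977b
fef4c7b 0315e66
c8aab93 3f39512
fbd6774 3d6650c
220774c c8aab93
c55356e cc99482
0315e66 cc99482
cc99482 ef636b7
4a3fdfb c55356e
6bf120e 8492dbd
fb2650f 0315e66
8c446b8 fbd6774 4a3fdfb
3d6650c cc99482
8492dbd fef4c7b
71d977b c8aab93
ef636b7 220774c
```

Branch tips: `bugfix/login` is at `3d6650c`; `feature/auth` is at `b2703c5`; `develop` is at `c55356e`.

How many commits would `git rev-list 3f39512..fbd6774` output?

6

Reachable from fbd6774: {220774c, 3d6650c, 3f39512, c8aab93, cc99482, ef636b7, fbd6774}.
Reachable from 3f39512: {3f39512}.
In fbd6774's history but not 3f39512's: {220774c, 3d6650c, c8aab93, cc99482, ef636b7, fbd6774} — 6 commits.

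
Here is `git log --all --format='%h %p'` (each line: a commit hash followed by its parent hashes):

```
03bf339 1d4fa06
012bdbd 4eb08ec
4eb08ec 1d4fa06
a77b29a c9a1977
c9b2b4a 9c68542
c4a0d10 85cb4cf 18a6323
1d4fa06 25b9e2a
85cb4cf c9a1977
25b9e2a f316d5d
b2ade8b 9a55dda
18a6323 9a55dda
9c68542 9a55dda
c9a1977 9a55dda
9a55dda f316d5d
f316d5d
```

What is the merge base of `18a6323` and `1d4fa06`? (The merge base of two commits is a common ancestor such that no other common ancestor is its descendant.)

Ancestors of 18a6323: {18a6323, 9a55dda, f316d5d}.
Ancestors of 1d4fa06: {1d4fa06, 25b9e2a, f316d5d}.
Common ancestors: {f316d5d}.
The only common ancestor is f316d5d, so it is the merge base.

f316d5d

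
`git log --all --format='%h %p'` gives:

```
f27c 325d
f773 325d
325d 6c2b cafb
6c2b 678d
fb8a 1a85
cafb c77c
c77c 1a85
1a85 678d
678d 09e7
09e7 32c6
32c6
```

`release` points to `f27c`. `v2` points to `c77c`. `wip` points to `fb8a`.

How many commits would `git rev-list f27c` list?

Walking parent pointers from f27c: reachable set = {09e7, 1a85, 325d, 32c6, 678d, 6c2b, c77c, cafb, f27c}.
That is 9 commits.

9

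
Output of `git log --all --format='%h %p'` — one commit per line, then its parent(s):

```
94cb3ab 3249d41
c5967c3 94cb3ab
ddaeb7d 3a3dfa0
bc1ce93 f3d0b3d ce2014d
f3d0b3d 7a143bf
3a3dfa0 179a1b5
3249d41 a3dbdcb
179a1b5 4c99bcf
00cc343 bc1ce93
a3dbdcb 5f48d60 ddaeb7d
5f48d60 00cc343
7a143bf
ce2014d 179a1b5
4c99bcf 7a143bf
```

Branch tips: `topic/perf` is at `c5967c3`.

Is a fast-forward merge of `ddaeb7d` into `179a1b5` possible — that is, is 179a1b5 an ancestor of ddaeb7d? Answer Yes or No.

A fast-forward from 179a1b5 to ddaeb7d is possible iff 179a1b5 is an ancestor of ddaeb7d.
Ancestors of ddaeb7d: {179a1b5, 3a3dfa0, 4c99bcf, 7a143bf, ddaeb7d}.
179a1b5 is among them, so fast-forward is possible.

Yes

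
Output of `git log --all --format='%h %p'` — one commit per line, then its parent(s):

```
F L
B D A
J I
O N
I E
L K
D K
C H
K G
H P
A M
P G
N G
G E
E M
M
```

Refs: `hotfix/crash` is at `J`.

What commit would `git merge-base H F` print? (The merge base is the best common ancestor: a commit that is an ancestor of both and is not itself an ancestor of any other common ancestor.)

G

Ancestors of H: {E, G, H, M, P}.
Ancestors of F: {E, F, G, K, L, M}.
Common ancestors: {E, G, M}.
Among these, G is not an ancestor of any other common ancestor — it is the merge base.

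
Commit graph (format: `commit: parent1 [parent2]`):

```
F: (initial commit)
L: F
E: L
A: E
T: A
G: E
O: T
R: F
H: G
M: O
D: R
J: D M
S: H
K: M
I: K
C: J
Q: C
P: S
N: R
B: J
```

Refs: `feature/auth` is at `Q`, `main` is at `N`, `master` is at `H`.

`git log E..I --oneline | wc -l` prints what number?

Reachable from I: {A, E, F, I, K, L, M, O, T}.
Reachable from E: {E, F, L}.
In I's history but not E's: {A, I, K, M, O, T} — 6 commits.

6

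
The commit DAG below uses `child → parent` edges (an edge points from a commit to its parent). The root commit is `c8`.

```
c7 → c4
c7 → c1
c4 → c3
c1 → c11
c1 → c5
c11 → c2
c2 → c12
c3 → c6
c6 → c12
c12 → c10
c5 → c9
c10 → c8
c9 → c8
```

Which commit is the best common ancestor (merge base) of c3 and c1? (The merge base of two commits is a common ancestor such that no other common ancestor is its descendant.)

Ancestors of c3: {c10, c12, c3, c6, c8}.
Ancestors of c1: {c1, c10, c11, c12, c2, c5, c8, c9}.
Common ancestors: {c10, c12, c8}.
Among these, c12 is not an ancestor of any other common ancestor — it is the merge base.

c12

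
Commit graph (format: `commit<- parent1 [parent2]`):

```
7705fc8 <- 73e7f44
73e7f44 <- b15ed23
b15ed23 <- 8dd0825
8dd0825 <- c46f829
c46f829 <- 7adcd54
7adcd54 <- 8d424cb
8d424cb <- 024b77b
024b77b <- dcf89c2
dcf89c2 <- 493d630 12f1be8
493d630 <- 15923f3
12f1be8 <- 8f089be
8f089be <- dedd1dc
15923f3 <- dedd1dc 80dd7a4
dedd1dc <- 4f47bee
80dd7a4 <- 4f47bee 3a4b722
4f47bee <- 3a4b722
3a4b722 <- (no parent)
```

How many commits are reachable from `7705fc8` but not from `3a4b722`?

16

Reachable from 7705fc8: {024b77b, 12f1be8, 15923f3, 3a4b722, 493d630, 4f47bee, 73e7f44, 7705fc8, 7adcd54, 80dd7a4, 8d424cb, 8dd0825, 8f089be, b15ed23, c46f829, dcf89c2, dedd1dc}.
Reachable from 3a4b722: {3a4b722}.
In 7705fc8's history but not 3a4b722's: {024b77b, 12f1be8, 15923f3, 493d630, 4f47bee, 73e7f44, 7705fc8, 7adcd54, 80dd7a4, 8d424cb, 8dd0825, 8f089be, b15ed23, c46f829, dcf89c2, dedd1dc} — 16 commits.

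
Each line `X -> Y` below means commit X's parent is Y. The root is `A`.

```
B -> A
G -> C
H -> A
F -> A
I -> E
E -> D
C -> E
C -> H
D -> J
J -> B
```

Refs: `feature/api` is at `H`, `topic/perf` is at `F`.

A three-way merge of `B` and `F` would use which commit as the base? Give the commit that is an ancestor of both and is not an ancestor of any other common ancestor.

Ancestors of B: {A, B}.
Ancestors of F: {A, F}.
Common ancestors: {A}.
The only common ancestor is A, so it is the merge base.

A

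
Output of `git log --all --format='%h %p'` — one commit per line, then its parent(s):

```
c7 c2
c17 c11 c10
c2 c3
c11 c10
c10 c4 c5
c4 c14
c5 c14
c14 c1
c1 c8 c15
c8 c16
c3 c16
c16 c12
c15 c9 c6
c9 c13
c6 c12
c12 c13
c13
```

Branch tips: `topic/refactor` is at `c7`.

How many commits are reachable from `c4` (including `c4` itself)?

10

Walking parent pointers from c4: reachable set = {c1, c12, c13, c14, c15, c16, c4, c6, c8, c9}.
That is 10 commits.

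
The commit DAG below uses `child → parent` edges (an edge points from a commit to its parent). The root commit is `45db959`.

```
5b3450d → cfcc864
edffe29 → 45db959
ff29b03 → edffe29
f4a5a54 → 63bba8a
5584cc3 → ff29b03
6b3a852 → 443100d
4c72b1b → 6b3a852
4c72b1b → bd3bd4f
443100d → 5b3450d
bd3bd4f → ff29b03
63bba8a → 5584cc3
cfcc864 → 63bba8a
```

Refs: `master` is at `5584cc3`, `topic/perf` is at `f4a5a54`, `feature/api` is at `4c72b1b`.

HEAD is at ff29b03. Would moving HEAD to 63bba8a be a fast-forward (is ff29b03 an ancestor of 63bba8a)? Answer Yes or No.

A fast-forward from ff29b03 to 63bba8a is possible iff ff29b03 is an ancestor of 63bba8a.
Ancestors of 63bba8a: {45db959, 5584cc3, 63bba8a, edffe29, ff29b03}.
ff29b03 is among them, so fast-forward is possible.

Yes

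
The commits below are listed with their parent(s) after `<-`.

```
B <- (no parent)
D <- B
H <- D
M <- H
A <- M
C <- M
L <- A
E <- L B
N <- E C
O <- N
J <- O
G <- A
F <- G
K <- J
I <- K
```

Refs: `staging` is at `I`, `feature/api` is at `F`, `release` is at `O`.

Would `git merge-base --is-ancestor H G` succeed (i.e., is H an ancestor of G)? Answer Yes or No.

Ancestors of G (commits reachable by following parents): {A, B, D, G, H, M}.
H is in that set, so it is an ancestor of G.

Yes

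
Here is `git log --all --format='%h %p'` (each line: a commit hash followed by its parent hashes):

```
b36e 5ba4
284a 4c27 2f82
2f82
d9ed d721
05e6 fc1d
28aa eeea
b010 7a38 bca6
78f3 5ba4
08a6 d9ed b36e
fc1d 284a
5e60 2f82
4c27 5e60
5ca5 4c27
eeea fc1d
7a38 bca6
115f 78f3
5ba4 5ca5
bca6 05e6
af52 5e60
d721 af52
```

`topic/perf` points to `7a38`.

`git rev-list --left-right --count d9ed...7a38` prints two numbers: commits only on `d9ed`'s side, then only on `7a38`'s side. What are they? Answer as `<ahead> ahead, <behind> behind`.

3 ahead, 6 behind

Reachable from d9ed: {2f82, 5e60, af52, d721, d9ed}.
Reachable from 7a38: {05e6, 284a, 2f82, 4c27, 5e60, 7a38, bca6, fc1d}.
Only in d9ed's history (ahead): {af52, d721, d9ed} — 3.
Only in 7a38's history (behind): {05e6, 284a, 4c27, 7a38, bca6, fc1d} — 6.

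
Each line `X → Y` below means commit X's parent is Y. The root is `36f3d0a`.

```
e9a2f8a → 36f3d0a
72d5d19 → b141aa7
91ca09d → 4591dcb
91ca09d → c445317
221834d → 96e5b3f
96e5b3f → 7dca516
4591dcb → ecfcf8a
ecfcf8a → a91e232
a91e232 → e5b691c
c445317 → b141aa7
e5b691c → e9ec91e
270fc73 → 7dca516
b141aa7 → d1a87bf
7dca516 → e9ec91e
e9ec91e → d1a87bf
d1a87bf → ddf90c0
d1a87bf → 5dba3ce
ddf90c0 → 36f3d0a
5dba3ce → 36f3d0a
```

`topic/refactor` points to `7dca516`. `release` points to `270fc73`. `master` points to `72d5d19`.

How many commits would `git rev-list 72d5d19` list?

Walking parent pointers from 72d5d19: reachable set = {36f3d0a, 5dba3ce, 72d5d19, b141aa7, d1a87bf, ddf90c0}.
That is 6 commits.

6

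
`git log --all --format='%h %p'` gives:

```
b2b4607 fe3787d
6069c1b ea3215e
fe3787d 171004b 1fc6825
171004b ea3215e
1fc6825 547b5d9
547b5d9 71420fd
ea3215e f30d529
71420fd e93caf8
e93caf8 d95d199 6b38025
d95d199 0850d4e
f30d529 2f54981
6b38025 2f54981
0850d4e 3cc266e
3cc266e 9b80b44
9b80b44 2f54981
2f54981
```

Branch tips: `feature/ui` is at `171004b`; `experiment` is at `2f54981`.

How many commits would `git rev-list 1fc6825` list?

10

Walking parent pointers from 1fc6825: reachable set = {0850d4e, 1fc6825, 2f54981, 3cc266e, 547b5d9, 6b38025, 71420fd, 9b80b44, d95d199, e93caf8}.
That is 10 commits.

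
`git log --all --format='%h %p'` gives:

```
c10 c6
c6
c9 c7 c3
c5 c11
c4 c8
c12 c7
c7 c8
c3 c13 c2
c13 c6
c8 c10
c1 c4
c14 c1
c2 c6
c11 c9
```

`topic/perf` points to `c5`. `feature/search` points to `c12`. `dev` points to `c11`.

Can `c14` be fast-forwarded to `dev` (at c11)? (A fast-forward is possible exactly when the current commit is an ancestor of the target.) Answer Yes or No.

A fast-forward from c14 to c11 is possible iff c14 is an ancestor of c11.
Ancestors of c11: {c10, c11, c13, c2, c3, c6, c7, c8, c9}.
c14 is not among them, so fast-forward is not possible.

No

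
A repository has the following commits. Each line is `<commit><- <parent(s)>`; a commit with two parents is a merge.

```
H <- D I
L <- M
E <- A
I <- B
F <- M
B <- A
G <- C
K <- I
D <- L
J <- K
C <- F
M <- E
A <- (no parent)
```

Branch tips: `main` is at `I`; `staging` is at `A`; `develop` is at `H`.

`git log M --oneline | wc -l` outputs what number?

Walking parent pointers from M: reachable set = {A, E, M}.
That is 3 commits.

3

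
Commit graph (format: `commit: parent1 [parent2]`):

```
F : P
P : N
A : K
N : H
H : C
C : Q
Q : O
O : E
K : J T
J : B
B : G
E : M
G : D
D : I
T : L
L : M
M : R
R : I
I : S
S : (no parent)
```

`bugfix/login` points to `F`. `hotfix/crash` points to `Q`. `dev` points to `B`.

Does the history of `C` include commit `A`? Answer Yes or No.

Ancestors of C: {C, E, I, M, O, Q, R, S}.
A is not in that set, so it is not an ancestor of C.

No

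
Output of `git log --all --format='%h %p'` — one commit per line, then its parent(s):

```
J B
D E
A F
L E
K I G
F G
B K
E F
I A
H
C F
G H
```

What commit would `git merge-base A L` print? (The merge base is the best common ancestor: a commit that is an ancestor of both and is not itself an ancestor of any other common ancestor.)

F

Ancestors of A: {A, F, G, H}.
Ancestors of L: {E, F, G, H, L}.
Common ancestors: {F, G, H}.
Among these, F is not an ancestor of any other common ancestor — it is the merge base.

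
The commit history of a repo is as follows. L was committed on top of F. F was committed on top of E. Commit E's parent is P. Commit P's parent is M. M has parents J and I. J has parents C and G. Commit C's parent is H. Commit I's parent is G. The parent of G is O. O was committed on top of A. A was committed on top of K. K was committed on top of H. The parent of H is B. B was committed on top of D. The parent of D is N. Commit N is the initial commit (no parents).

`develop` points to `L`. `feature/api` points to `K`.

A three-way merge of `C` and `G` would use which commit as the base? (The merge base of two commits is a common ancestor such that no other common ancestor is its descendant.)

Ancestors of C: {B, C, D, H, N}.
Ancestors of G: {A, B, D, G, H, K, N, O}.
Common ancestors: {B, D, H, N}.
Among these, H is not an ancestor of any other common ancestor — it is the merge base.

H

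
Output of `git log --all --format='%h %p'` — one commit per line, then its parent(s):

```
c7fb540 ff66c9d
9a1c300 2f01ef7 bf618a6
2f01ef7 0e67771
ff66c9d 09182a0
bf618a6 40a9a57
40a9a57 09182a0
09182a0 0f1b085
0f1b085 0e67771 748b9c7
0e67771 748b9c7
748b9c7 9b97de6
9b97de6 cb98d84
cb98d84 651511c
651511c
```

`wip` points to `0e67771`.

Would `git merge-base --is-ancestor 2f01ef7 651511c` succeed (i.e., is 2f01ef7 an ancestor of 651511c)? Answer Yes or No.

No

Ancestors of 651511c: {651511c}.
2f01ef7 is not in that set, so it is not an ancestor of 651511c.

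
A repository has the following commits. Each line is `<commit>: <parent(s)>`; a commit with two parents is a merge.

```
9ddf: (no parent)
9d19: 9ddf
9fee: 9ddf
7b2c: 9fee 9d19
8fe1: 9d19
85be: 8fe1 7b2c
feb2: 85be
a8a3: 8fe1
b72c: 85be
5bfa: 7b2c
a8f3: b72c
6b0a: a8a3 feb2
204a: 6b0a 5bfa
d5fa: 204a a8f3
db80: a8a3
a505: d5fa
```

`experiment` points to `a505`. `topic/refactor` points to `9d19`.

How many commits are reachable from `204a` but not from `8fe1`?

8

Reachable from 204a: {204a, 5bfa, 6b0a, 7b2c, 85be, 8fe1, 9d19, 9ddf, 9fee, a8a3, feb2}.
Reachable from 8fe1: {8fe1, 9d19, 9ddf}.
In 204a's history but not 8fe1's: {204a, 5bfa, 6b0a, 7b2c, 85be, 9fee, a8a3, feb2} — 8 commits.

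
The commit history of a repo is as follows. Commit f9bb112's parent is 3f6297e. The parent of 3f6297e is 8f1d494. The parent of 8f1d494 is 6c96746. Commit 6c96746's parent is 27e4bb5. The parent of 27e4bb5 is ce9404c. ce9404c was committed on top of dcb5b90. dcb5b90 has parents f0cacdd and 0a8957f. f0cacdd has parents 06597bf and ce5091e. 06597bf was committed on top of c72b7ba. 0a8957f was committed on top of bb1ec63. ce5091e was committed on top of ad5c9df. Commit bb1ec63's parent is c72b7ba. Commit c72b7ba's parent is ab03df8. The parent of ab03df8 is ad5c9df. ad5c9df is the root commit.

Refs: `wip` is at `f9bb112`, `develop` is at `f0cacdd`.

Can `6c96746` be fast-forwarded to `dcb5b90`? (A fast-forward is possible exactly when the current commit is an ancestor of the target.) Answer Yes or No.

No

A fast-forward from 6c96746 to dcb5b90 is possible iff 6c96746 is an ancestor of dcb5b90.
Ancestors of dcb5b90: {06597bf, 0a8957f, ab03df8, ad5c9df, bb1ec63, c72b7ba, ce5091e, dcb5b90, f0cacdd}.
6c96746 is not among them, so fast-forward is not possible.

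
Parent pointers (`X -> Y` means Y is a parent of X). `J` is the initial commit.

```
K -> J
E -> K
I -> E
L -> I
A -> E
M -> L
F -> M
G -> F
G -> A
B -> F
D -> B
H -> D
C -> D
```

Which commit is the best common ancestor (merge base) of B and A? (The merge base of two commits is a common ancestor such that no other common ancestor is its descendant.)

Ancestors of B: {B, E, F, I, J, K, L, M}.
Ancestors of A: {A, E, J, K}.
Common ancestors: {E, J, K}.
Among these, E is not an ancestor of any other common ancestor — it is the merge base.

E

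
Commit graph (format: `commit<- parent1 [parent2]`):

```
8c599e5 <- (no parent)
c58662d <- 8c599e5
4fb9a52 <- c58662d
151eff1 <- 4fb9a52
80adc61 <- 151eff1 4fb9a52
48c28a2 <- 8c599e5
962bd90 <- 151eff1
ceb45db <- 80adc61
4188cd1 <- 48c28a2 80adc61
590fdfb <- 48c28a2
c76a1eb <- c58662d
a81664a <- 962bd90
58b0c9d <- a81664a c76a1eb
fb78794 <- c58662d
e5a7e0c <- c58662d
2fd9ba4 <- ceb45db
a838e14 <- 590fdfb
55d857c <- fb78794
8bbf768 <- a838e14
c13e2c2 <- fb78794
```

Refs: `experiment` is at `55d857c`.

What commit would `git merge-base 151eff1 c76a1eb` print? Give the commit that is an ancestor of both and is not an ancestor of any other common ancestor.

Ancestors of 151eff1: {151eff1, 4fb9a52, 8c599e5, c58662d}.
Ancestors of c76a1eb: {8c599e5, c58662d, c76a1eb}.
Common ancestors: {8c599e5, c58662d}.
Among these, c58662d is not an ancestor of any other common ancestor — it is the merge base.

c58662d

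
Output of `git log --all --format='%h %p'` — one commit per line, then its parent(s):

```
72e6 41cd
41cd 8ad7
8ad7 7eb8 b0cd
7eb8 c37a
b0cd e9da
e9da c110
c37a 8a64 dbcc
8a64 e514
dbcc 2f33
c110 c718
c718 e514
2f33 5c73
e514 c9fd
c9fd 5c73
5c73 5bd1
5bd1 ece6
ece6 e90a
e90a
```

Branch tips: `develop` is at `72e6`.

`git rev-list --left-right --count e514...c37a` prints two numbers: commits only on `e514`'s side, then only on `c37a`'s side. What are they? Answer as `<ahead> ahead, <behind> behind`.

0 ahead, 4 behind

Reachable from e514: {5bd1, 5c73, c9fd, e514, e90a, ece6}.
Reachable from c37a: {2f33, 5bd1, 5c73, 8a64, c37a, c9fd, dbcc, e514, e90a, ece6}.
Only in e514's history (ahead): {} — 0.
Only in c37a's history (behind): {2f33, 8a64, c37a, dbcc} — 4.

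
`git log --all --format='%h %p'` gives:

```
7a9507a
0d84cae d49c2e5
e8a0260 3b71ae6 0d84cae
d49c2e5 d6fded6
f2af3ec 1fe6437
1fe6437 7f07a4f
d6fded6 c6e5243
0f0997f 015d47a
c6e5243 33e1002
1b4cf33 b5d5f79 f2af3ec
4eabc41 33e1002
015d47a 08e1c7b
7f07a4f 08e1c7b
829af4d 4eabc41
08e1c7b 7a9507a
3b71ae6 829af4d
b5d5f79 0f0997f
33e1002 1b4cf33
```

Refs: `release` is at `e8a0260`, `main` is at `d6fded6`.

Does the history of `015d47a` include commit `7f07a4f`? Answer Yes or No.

Ancestors of 015d47a: {015d47a, 08e1c7b, 7a9507a}.
7f07a4f is not in that set, so it is not an ancestor of 015d47a.

No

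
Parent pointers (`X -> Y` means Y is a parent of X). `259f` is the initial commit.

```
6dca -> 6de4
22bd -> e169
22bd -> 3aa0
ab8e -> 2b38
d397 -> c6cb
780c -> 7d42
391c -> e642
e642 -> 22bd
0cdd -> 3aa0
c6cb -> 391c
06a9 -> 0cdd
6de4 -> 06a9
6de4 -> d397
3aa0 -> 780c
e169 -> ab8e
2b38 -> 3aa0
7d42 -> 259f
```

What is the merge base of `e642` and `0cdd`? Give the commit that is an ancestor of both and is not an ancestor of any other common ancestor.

Ancestors of e642: {22bd, 259f, 2b38, 3aa0, 780c, 7d42, ab8e, e169, e642}.
Ancestors of 0cdd: {0cdd, 259f, 3aa0, 780c, 7d42}.
Common ancestors: {259f, 3aa0, 780c, 7d42}.
Among these, 3aa0 is not an ancestor of any other common ancestor — it is the merge base.

3aa0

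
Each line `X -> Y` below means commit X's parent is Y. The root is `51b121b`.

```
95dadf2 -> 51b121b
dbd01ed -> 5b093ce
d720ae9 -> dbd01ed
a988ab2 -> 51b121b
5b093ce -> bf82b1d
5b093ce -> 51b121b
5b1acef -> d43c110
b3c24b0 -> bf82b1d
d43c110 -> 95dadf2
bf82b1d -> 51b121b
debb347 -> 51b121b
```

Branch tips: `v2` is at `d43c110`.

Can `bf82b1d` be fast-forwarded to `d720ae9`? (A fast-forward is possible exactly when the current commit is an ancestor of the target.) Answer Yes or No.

Yes

A fast-forward from bf82b1d to d720ae9 is possible iff bf82b1d is an ancestor of d720ae9.
Ancestors of d720ae9: {51b121b, 5b093ce, bf82b1d, d720ae9, dbd01ed}.
bf82b1d is among them, so fast-forward is possible.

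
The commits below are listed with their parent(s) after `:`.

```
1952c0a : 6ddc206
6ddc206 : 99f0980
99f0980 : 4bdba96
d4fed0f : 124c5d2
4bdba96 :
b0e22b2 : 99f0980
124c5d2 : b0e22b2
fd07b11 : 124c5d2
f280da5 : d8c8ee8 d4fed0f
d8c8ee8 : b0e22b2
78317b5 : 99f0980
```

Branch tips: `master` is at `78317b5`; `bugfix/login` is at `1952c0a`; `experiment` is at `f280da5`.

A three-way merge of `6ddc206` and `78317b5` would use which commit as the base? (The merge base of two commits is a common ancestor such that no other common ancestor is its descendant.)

99f0980

Ancestors of 6ddc206: {4bdba96, 6ddc206, 99f0980}.
Ancestors of 78317b5: {4bdba96, 78317b5, 99f0980}.
Common ancestors: {4bdba96, 99f0980}.
Among these, 99f0980 is not an ancestor of any other common ancestor — it is the merge base.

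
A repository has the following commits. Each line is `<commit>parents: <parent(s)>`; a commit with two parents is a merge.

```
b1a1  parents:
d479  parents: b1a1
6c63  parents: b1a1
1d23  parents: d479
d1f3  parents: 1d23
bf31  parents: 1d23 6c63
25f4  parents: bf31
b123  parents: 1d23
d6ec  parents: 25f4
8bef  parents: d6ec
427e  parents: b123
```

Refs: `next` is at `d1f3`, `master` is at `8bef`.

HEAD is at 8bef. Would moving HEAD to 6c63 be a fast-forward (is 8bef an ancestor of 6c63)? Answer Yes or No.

A fast-forward from 8bef to 6c63 is possible iff 8bef is an ancestor of 6c63.
Ancestors of 6c63: {6c63, b1a1}.
8bef is not among them, so fast-forward is not possible.

No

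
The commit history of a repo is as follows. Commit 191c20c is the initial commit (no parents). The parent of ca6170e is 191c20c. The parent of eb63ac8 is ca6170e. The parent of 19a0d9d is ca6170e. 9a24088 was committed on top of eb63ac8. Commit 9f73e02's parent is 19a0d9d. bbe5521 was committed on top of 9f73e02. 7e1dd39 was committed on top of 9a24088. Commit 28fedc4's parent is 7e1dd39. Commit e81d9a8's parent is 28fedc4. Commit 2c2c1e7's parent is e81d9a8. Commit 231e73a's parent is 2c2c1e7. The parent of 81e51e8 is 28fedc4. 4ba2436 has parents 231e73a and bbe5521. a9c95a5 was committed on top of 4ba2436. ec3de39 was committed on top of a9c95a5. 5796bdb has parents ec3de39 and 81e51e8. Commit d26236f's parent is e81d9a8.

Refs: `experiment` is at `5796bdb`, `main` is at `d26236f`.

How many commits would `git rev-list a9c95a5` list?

Walking parent pointers from a9c95a5: reachable set = {191c20c, 19a0d9d, 231e73a, 28fedc4, 2c2c1e7, 4ba2436, 7e1dd39, 9a24088, 9f73e02, a9c95a5, bbe5521, ca6170e, e81d9a8, eb63ac8}.
That is 14 commits.

14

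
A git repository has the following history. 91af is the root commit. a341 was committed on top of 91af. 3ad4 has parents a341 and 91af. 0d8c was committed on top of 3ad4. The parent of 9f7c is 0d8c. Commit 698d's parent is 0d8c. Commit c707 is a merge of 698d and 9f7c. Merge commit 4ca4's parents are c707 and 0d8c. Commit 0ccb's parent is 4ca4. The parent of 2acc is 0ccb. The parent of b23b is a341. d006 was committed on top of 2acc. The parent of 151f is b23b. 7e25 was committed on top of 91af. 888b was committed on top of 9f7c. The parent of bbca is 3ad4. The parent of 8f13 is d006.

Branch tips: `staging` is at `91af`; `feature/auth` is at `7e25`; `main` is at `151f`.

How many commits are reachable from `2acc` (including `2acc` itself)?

Walking parent pointers from 2acc: reachable set = {0ccb, 0d8c, 2acc, 3ad4, 4ca4, 698d, 91af, 9f7c, a341, c707}.
That is 10 commits.

10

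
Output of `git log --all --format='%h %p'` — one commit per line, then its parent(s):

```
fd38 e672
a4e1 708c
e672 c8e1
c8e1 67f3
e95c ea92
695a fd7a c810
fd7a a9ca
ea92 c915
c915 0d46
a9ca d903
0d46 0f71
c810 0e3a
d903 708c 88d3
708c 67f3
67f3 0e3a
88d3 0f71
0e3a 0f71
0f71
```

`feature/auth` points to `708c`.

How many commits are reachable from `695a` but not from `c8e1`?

Reachable from 695a: {0e3a, 0f71, 67f3, 695a, 708c, 88d3, a9ca, c810, d903, fd7a}.
Reachable from c8e1: {0e3a, 0f71, 67f3, c8e1}.
In 695a's history but not c8e1's: {695a, 708c, 88d3, a9ca, c810, d903, fd7a} — 7 commits.

7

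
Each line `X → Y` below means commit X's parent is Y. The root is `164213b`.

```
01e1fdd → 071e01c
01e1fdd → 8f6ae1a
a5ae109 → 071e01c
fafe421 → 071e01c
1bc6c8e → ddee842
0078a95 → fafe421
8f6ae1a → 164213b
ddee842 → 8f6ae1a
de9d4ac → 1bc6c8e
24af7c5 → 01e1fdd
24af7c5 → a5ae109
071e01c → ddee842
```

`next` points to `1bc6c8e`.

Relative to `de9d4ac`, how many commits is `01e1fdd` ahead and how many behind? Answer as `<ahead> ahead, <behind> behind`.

Reachable from 01e1fdd: {01e1fdd, 071e01c, 164213b, 8f6ae1a, ddee842}.
Reachable from de9d4ac: {164213b, 1bc6c8e, 8f6ae1a, ddee842, de9d4ac}.
Only in 01e1fdd's history (ahead): {01e1fdd, 071e01c} — 2.
Only in de9d4ac's history (behind): {1bc6c8e, de9d4ac} — 2.

2 ahead, 2 behind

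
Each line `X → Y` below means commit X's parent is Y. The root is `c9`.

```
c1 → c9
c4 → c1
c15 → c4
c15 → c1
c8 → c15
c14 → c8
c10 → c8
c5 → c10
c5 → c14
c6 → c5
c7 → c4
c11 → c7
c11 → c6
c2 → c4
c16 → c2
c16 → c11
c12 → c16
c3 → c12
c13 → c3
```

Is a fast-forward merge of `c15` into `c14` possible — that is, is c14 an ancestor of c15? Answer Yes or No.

No

A fast-forward from c14 to c15 is possible iff c14 is an ancestor of c15.
Ancestors of c15: {c1, c15, c4, c9}.
c14 is not among them, so fast-forward is not possible.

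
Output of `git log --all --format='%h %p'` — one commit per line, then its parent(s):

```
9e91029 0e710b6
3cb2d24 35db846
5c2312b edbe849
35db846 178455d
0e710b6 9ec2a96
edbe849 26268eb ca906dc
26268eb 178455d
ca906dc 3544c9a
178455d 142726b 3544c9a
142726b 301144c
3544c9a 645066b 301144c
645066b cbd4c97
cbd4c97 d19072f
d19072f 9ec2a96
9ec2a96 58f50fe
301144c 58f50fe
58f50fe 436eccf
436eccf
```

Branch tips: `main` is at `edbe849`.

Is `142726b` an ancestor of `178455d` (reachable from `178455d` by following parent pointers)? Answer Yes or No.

Yes

Ancestors of 178455d (commits reachable by following parents): {142726b, 178455d, 301144c, 3544c9a, 436eccf, 58f50fe, 645066b, 9ec2a96, cbd4c97, d19072f}.
142726b is in that set, so it is an ancestor of 178455d.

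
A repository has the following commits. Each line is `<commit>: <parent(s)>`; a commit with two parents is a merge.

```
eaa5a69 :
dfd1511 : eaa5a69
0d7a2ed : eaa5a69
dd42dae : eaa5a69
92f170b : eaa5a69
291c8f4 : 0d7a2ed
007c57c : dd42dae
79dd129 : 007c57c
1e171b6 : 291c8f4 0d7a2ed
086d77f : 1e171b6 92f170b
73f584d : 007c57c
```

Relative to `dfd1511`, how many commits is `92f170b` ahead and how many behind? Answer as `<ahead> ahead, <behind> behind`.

1 ahead, 1 behind

Reachable from 92f170b: {92f170b, eaa5a69}.
Reachable from dfd1511: {dfd1511, eaa5a69}.
Only in 92f170b's history (ahead): {92f170b} — 1.
Only in dfd1511's history (behind): {dfd1511} — 1.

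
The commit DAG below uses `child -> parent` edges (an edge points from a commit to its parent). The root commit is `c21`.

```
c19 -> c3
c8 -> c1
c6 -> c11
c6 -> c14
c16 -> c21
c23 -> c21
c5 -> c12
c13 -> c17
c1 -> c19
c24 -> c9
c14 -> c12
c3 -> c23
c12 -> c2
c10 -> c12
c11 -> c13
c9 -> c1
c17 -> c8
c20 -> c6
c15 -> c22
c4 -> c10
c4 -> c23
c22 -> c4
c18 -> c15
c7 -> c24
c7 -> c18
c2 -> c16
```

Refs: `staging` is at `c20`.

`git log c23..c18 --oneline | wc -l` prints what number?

Reachable from c18: {c10, c12, c15, c16, c18, c2, c21, c22, c23, c4}.
Reachable from c23: {c21, c23}.
In c18's history but not c23's: {c10, c12, c15, c16, c18, c2, c22, c4} — 8 commits.

8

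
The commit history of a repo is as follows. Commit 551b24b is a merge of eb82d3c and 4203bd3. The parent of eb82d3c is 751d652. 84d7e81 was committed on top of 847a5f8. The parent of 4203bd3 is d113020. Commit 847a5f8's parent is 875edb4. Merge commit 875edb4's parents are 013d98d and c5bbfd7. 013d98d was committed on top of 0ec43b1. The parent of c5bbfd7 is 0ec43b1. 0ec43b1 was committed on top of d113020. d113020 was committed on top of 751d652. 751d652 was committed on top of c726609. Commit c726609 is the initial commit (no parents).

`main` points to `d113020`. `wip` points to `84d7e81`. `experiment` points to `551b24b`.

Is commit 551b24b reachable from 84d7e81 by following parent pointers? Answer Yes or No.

Ancestors of 84d7e81: {013d98d, 0ec43b1, 751d652, 847a5f8, 84d7e81, 875edb4, c5bbfd7, c726609, d113020}.
551b24b is not in that set, so it is not an ancestor of 84d7e81.

No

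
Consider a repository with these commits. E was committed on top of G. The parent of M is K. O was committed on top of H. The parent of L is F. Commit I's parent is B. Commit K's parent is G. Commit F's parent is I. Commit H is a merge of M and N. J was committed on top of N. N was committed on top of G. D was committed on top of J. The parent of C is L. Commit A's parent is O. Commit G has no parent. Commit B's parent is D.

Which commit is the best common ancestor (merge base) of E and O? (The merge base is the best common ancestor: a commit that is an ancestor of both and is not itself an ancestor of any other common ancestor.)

G

Ancestors of E: {E, G}.
Ancestors of O: {G, H, K, M, N, O}.
Common ancestors: {G}.
The only common ancestor is G, so it is the merge base.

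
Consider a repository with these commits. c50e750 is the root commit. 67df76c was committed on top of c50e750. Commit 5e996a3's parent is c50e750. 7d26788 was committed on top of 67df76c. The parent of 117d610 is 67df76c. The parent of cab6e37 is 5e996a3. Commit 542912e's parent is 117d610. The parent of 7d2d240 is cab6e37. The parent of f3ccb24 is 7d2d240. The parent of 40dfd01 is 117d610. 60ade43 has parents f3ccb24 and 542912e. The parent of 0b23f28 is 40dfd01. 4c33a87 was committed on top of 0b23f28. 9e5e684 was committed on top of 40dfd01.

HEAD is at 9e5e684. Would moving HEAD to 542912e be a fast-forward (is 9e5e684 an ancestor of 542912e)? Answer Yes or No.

No

A fast-forward from 9e5e684 to 542912e is possible iff 9e5e684 is an ancestor of 542912e.
Ancestors of 542912e: {117d610, 542912e, 67df76c, c50e750}.
9e5e684 is not among them, so fast-forward is not possible.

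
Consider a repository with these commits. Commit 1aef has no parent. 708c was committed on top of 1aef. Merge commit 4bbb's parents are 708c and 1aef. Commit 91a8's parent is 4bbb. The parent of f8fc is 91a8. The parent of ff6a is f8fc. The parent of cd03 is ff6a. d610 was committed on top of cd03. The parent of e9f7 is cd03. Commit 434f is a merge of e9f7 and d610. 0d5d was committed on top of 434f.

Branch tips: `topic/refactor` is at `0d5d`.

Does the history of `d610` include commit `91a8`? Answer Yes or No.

Yes

Ancestors of d610 (commits reachable by following parents): {1aef, 4bbb, 708c, 91a8, cd03, d610, f8fc, ff6a}.
91a8 is in that set, so it is an ancestor of d610.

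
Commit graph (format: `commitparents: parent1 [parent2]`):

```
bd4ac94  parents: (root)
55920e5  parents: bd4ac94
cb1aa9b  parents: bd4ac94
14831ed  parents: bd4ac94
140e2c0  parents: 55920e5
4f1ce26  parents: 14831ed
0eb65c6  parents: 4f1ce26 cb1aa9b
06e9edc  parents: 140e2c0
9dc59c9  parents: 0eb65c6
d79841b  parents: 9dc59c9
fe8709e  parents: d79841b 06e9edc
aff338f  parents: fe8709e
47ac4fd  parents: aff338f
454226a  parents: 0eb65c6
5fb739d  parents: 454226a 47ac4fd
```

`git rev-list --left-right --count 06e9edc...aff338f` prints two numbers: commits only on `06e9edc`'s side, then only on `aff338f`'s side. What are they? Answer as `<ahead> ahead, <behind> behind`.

Reachable from 06e9edc: {06e9edc, 140e2c0, 55920e5, bd4ac94}.
Reachable from aff338f: {06e9edc, 0eb65c6, 140e2c0, 14831ed, 4f1ce26, 55920e5, 9dc59c9, aff338f, bd4ac94, cb1aa9b, d79841b, fe8709e}.
Only in 06e9edc's history (ahead): {} — 0.
Only in aff338f's history (behind): {0eb65c6, 14831ed, 4f1ce26, 9dc59c9, aff338f, cb1aa9b, d79841b, fe8709e} — 8.

0 ahead, 8 behind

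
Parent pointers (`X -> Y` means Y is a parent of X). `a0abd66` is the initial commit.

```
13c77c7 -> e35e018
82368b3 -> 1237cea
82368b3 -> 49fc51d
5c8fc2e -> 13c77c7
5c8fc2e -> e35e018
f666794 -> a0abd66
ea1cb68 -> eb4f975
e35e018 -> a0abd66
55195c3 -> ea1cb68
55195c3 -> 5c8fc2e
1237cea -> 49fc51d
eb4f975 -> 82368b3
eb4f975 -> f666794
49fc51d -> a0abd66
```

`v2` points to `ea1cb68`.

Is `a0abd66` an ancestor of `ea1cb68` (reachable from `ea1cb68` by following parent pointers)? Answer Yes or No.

Yes

Ancestors of ea1cb68 (commits reachable by following parents): {1237cea, 49fc51d, 82368b3, a0abd66, ea1cb68, eb4f975, f666794}.
a0abd66 is in that set, so it is an ancestor of ea1cb68.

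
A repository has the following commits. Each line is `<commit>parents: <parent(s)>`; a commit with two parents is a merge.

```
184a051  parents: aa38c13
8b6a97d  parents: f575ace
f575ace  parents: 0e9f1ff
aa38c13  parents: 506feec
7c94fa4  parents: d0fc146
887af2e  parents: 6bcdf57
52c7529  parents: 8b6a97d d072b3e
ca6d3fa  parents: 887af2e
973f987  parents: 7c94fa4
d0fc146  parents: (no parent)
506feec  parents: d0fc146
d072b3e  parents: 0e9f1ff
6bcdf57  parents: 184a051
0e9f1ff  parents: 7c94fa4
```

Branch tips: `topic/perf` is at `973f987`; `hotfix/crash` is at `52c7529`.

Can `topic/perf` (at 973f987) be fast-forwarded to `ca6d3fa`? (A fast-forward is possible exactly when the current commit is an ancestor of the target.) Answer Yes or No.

A fast-forward from 973f987 to ca6d3fa is possible iff 973f987 is an ancestor of ca6d3fa.
Ancestors of ca6d3fa: {184a051, 506feec, 6bcdf57, 887af2e, aa38c13, ca6d3fa, d0fc146}.
973f987 is not among them, so fast-forward is not possible.

No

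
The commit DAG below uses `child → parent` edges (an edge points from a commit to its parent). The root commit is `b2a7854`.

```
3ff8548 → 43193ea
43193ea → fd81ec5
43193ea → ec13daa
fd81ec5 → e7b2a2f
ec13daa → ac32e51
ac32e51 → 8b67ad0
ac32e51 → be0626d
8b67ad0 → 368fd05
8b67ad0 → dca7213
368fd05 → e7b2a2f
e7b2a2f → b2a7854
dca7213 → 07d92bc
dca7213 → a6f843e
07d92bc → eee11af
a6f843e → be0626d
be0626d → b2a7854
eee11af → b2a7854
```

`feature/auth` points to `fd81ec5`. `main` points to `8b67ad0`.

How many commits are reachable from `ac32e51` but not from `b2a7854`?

9

Reachable from ac32e51: {07d92bc, 368fd05, 8b67ad0, a6f843e, ac32e51, b2a7854, be0626d, dca7213, e7b2a2f, eee11af}.
Reachable from b2a7854: {b2a7854}.
In ac32e51's history but not b2a7854's: {07d92bc, 368fd05, 8b67ad0, a6f843e, ac32e51, be0626d, dca7213, e7b2a2f, eee11af} — 9 commits.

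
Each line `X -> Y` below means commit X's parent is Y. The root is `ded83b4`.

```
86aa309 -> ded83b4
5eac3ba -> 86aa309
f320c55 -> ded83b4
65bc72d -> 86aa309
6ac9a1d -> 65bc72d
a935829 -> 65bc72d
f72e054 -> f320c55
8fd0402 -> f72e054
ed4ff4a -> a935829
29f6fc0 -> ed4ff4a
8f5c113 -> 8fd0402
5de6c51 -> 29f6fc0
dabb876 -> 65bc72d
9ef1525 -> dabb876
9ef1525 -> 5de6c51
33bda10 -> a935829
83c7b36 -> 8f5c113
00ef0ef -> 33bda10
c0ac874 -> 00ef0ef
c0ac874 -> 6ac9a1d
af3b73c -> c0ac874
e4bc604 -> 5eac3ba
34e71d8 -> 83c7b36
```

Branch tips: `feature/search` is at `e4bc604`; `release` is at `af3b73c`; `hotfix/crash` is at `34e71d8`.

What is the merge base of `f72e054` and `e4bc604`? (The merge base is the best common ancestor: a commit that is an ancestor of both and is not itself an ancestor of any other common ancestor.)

ded83b4

Ancestors of f72e054: {ded83b4, f320c55, f72e054}.
Ancestors of e4bc604: {5eac3ba, 86aa309, ded83b4, e4bc604}.
Common ancestors: {ded83b4}.
The only common ancestor is ded83b4, so it is the merge base.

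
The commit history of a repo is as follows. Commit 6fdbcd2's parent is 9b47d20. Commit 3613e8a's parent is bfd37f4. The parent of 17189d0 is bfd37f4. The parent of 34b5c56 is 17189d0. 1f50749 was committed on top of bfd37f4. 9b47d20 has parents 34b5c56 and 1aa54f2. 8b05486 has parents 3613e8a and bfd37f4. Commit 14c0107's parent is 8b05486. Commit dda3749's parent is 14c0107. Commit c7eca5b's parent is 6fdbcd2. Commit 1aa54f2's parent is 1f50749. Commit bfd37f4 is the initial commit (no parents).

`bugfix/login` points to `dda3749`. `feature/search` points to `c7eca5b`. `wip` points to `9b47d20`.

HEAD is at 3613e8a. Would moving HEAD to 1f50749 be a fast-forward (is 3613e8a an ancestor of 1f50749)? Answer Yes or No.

A fast-forward from 3613e8a to 1f50749 is possible iff 3613e8a is an ancestor of 1f50749.
Ancestors of 1f50749: {1f50749, bfd37f4}.
3613e8a is not among them, so fast-forward is not possible.

No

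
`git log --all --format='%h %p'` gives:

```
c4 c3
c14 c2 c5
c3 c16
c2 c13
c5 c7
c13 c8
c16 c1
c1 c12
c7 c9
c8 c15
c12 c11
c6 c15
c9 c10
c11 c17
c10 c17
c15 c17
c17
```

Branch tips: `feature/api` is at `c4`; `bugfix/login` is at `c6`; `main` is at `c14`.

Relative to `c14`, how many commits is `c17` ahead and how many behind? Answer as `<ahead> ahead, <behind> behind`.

Reachable from c17: {c17}.
Reachable from c14: {c10, c13, c14, c15, c17, c2, c5, c7, c8, c9}.
Only in c17's history (ahead): {} — 0.
Only in c14's history (behind): {c10, c13, c14, c15, c2, c5, c7, c8, c9} — 9.

0 ahead, 9 behind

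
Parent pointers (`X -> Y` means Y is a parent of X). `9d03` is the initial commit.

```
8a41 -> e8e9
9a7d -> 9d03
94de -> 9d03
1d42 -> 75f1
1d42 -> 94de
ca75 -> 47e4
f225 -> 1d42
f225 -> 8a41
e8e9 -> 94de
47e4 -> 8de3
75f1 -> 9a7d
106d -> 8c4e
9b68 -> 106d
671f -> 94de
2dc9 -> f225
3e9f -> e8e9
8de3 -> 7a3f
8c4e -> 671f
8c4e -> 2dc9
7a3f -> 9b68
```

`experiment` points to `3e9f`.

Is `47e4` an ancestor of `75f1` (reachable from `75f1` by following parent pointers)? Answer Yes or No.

No

Ancestors of 75f1: {75f1, 9a7d, 9d03}.
47e4 is not in that set, so it is not an ancestor of 75f1.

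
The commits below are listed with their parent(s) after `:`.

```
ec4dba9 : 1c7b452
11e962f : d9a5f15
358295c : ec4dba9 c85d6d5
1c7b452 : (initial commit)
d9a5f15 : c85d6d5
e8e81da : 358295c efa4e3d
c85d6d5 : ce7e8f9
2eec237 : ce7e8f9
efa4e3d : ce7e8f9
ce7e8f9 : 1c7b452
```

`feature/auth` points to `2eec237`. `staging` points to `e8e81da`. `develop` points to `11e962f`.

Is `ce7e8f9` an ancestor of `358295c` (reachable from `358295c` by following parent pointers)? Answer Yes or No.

Yes

Ancestors of 358295c (commits reachable by following parents): {1c7b452, 358295c, c85d6d5, ce7e8f9, ec4dba9}.
ce7e8f9 is in that set, so it is an ancestor of 358295c.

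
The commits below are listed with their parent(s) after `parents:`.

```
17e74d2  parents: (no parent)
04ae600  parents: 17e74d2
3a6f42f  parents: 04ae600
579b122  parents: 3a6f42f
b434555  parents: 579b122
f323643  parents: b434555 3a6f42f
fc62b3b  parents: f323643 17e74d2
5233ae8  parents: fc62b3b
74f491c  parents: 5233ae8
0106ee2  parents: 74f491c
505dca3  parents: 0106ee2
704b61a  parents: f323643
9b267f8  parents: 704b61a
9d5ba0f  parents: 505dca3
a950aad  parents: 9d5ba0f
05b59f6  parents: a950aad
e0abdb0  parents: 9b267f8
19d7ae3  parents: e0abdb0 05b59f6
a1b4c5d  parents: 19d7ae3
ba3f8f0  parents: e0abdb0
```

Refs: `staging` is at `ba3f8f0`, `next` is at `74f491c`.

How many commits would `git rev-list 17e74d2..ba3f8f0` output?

9

Reachable from ba3f8f0: {04ae600, 17e74d2, 3a6f42f, 579b122, 704b61a, 9b267f8, b434555, ba3f8f0, e0abdb0, f323643}.
Reachable from 17e74d2: {17e74d2}.
In ba3f8f0's history but not 17e74d2's: {04ae600, 3a6f42f, 579b122, 704b61a, 9b267f8, b434555, ba3f8f0, e0abdb0, f323643} — 9 commits.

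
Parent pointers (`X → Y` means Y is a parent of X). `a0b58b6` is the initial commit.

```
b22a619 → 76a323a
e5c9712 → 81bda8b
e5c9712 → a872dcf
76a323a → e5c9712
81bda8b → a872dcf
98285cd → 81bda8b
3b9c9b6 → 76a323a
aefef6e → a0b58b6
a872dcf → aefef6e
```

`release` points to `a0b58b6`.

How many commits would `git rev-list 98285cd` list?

Walking parent pointers from 98285cd: reachable set = {81bda8b, 98285cd, a0b58b6, a872dcf, aefef6e}.
That is 5 commits.

5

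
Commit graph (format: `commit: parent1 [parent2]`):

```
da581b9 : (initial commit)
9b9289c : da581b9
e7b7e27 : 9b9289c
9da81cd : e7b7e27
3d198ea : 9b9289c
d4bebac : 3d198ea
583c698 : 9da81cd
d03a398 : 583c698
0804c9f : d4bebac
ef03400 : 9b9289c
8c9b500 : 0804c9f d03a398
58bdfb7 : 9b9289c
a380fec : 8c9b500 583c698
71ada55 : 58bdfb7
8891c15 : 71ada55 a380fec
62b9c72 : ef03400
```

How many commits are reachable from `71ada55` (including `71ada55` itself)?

4

Walking parent pointers from 71ada55: reachable set = {58bdfb7, 71ada55, 9b9289c, da581b9}.
That is 4 commits.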